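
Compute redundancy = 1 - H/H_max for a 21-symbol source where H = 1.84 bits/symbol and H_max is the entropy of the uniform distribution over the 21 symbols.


H_max = log2(K) = log2(21) = 4.3923 bits/symbol. Redundancy = 1 - H/H_max = 1 - 1.84/4.3923 = 1 - 0.4189 = 0.5811

0.5811


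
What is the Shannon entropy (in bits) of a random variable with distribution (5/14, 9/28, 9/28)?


H = -sum(p_i * log2(p_i)). Terms: -(5/14)*log2(5/14) = 0.530510; -(9/28)*log2(9/28) = 0.526317; -(9/28)*log2(9/28) = 0.526317. H = 0.530510 + 0.526317 + 0.526317 = 1.5831

1.5831 bits


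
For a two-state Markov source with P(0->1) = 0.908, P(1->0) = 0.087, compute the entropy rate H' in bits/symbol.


Stationary distribution: pi_0 = p10/(p01+p10) = 0.0874, pi_1 = 0.9126. Entropy rate H' = pi_0*H(p01) + pi_1*H(p10) = 0.0874*0.4431 + 0.9126*0.4264 = 0.4278

0.4278 bits/symbol


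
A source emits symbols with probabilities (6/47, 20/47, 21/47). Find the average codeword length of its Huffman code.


Huffman construction (repeatedly merge the two least-probable nodes; each merge adds 1 bit to every symbol beneath it): 6/47 + 20/47 = 26/47; 21/47 + 26/47 = 1. Resulting codeword lengths (in the order the probabilities were given): (2, 2, 1). L_avg = sum(p_i * l_i) = 6/47*2 + 20/47*2 + 21/47*1 = 73/47 = 1.5532

1.5532 bits


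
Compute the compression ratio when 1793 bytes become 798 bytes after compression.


Ratio = original / compressed = 1793 / 798 = 2.2469

2.2469


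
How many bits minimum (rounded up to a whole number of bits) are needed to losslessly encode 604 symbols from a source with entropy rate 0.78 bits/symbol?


Minimum bits >= n * H = 604 * 0.78 = 471.12, rounded up to a whole number of bits = 472

472 bits


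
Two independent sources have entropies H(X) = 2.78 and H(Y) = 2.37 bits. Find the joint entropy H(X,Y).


For independent variables, H(X,Y) = H(X) + H(Y) = 2.78 + 2.37 = 5.15

5.15 bits


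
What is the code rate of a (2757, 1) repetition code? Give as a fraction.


Rate = k/n = 1/2757

1/2757


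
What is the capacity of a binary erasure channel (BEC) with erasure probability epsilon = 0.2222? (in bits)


C = 1 - epsilon = 1 - 0.2222 = 0.7778

0.7778 bits


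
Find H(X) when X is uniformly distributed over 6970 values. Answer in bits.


H = log2(n) = log2(6970) = 12.7669

12.7669 bits


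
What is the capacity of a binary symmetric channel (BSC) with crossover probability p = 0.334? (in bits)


H(p) = -p*log2(p) - (1-p)*log2(1-p) = -0.334*log2(0.334) - 0.666*log2(0.666) = 0.528415 + 0.390546 = 0.919. C = 1 - H(p) = 1 - 0.919 = 0.081

0.081 bits


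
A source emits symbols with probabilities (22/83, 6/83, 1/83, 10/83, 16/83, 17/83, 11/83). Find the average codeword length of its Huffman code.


Huffman construction (repeatedly merge the two least-probable nodes; each merge adds 1 bit to every symbol beneath it): 1/83 + 6/83 = 7/83; 7/83 + 10/83 = 17/83; 11/83 + 16/83 = 27/83; 17/83 + 17/83 = 34/83; 22/83 + 27/83 = 49/83; 34/83 + 49/83 = 1. Resulting codeword lengths (in the order the probabilities were given): (2, 4, 4, 3, 3, 2, 3). L_avg = sum(p_i * l_i) = 22/83*2 + 6/83*4 + 1/83*4 + 10/83*3 + 16/83*3 + 17/83*2 + 11/83*3 = 217/83 = 2.6145

2.6145 bits


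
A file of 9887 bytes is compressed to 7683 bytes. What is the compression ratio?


Ratio = original / compressed = 9887 / 7683 = 1.2869

1.2869


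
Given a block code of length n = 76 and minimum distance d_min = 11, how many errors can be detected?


Detection capability = d_min - 1 = 11 - 1 = 10

10 errors


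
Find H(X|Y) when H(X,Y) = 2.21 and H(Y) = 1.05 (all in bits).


H(X|Y) = H(X,Y) - H(Y) = 2.21 - 1.05 = 1.16

1.16 bits


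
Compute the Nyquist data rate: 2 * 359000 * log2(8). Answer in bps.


Rate = 2 * B * log2(M) = 2 * 359000 * 3.0 = 2154000.0

2154000.0 bps


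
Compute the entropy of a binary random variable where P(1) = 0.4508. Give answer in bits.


H = -p*log2(p) - (1-p)*log2(1-p). -0.4508*log2(0.4508) = 0.518168; -0.5492*log2(0.5492) = 0.474836. H = 0.518168 + 0.474836 = 0.993

0.993 bits


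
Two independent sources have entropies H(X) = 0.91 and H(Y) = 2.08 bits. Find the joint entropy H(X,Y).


For independent variables, H(X,Y) = H(X) + H(Y) = 0.91 + 2.08 = 2.99

2.99 bits


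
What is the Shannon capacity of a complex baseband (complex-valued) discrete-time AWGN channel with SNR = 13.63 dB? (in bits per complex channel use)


SNR_linear = 10^(13.63/10) = 23.0675; C = log2(1 + SNR_linear) = log2(1 + 23.0675) = 4.589

4.589 bits/channel use


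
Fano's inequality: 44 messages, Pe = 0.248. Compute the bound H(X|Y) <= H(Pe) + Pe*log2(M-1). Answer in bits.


H(Pe) = -Pe*log2(Pe) - (1-Pe)*log2(1-Pe) = -0.248*log2(0.248) - 0.752*log2(0.752) = 0.498874 + 0.309219 = 0.8081. Pe*log2(M-1) = 0.248*log2(43) = 1.345714. Bound = H(Pe) + Pe*log2(M-1) = 0.498874 + 0.309219 + 1.345714 = 2.1538

2.1538 bits


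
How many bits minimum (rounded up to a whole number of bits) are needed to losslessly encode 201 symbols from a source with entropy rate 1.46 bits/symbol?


Minimum bits >= n * H = 201 * 1.46 = 293.46, rounded up to a whole number of bits = 294

294 bits


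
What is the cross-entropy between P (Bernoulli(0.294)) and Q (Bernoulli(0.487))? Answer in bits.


H(P,Q) = -p*log2(q) - (1-p)*log2(1-q). -0.294*log2(0.487) = 0.305174; -0.706*log2(0.513) = 0.679856. H(P,Q) = 0.305174 + 0.679856 = 0.985

0.985 bits


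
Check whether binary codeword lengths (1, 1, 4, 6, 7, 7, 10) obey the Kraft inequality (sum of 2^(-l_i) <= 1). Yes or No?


Kraft sum = sum(2^(-l_i)) = 1.0947, need <= 1. Result: violated (a binary prefix-free code with these lengths cannot exist)

No


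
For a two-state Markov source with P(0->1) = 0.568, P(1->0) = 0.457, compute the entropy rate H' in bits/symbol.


Stationary distribution: pi_0 = p10/(p01+p10) = 0.4459, pi_1 = 0.5541. Entropy rate H' = pi_0*H(p01) + pi_1*H(p10) = 0.4459*0.9866 + 0.5541*0.9947 = 0.9911

0.9911 bits/symbol


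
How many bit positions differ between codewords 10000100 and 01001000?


Count differing positions: ^ ^ . . ^ ^ . . = 4 differences

4


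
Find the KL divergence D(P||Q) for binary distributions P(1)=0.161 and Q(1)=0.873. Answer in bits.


KL = p*log2(p/q) + (1-p)*log2((1-p)/(1-q)) = 0.161*log2(0.161/0.873) + 0.839*log2(0.839/0.127) = 1.8926

1.8926 bits


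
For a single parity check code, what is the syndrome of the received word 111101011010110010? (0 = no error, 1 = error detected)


Syndrome = XOR of all bits = 1 XOR 1 XOR 1 XOR 1 XOR 0 XOR 1 XOR 0 XOR 1 XOR 1 XOR 0 XOR 1 XOR 0 XOR 1 XOR 1 XOR 0 XOR 0 XOR 1 XOR 0 = 1

1


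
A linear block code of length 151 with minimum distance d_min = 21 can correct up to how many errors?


Correction capability = floor((d-1)/2) = floor((21-1)/2) = 10

10 errors


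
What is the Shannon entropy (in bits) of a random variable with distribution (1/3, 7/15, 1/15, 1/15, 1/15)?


H = -sum(p_i * log2(p_i)). Terms: -(1/3)*log2(1/3) = 0.528321; -(7/15)*log2(7/15) = 0.513117; -(1/15)*log2(1/15) = 0.260459; -(1/15)*log2(1/15) = 0.260459; -(1/15)*log2(1/15) = 0.260459. H = 0.528321 + 0.513117 + 0.260459 + 0.260459 + 0.260459 = 1.8228

1.8228 bits


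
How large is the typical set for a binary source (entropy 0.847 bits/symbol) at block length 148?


log2|A_typical| = nH = 148 * 0.847 = 125.356, so |A_typical| ~ 2^125.356 = 5.444e+37

5.444e+37


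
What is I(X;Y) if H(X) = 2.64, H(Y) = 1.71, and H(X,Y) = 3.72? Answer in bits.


I(X;Y) = H(X) + H(Y) - H(X,Y) = 2.64 + 1.71 - 3.72 = 0.63

0.63 bits


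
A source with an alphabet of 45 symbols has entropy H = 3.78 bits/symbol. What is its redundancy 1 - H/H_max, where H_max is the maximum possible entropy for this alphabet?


H_max = log2(K) = log2(45) = 5.4919 bits/symbol. Redundancy = 1 - H/H_max = 1 - 3.78/5.4919 = 1 - 0.6883 = 0.3117

0.3117


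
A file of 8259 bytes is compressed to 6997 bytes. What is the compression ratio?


Ratio = original / compressed = 8259 / 6997 = 1.1804

1.1804


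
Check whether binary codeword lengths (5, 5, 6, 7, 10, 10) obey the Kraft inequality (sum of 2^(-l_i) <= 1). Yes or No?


Kraft sum = sum(2^(-l_i)) = 0.0879, need <= 1. Result: satisfied (a binary prefix-free code with these lengths exists)

Yes


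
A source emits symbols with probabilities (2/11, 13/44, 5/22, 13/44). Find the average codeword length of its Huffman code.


Huffman construction (repeatedly merge the two least-probable nodes; each merge adds 1 bit to every symbol beneath it): 2/11 + 5/22 = 9/22; 13/44 + 13/44 = 13/22; 9/22 + 13/22 = 1. Resulting codeword lengths (in the order the probabilities were given): (2, 2, 2, 2). L_avg = sum(p_i * l_i) = 2/11*2 + 13/44*2 + 5/22*2 + 13/44*2 = 2

2.0 bits


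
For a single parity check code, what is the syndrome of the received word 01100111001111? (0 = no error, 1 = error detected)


Syndrome = XOR of all bits = 0 XOR 1 XOR 1 XOR 0 XOR 0 XOR 1 XOR 1 XOR 1 XOR 0 XOR 0 XOR 1 XOR 1 XOR 1 XOR 1 = 1

1


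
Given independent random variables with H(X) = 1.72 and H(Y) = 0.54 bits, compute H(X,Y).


For independent variables, H(X,Y) = H(X) + H(Y) = 1.72 + 0.54 = 2.26

2.26 bits


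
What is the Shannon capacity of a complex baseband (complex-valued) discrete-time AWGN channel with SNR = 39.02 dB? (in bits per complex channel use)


SNR_linear = 10^(39.02/10) = 7979.9469; C = log2(1 + SNR_linear) = log2(1 + 7979.9469) = 12.9623

12.9623 bits/channel use


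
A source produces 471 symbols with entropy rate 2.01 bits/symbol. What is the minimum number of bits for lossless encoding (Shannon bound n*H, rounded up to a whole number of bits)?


Minimum bits >= n * H = 471 * 2.01 = 946.71, rounded up to a whole number of bits = 947

947 bits


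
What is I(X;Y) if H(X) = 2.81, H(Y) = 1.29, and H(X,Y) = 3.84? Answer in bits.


I(X;Y) = H(X) + H(Y) - H(X,Y) = 2.81 + 1.29 - 3.84 = 0.26

0.26 bits


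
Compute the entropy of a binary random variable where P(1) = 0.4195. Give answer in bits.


H = -p*log2(p) - (1-p)*log2(1-p). -0.4195*log2(0.4195) = 0.525741; -0.5805*log2(0.5805) = 0.455479. H = 0.525741 + 0.455479 = 0.9812

0.9812 bits


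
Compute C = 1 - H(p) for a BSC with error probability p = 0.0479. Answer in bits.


H(p) = -p*log2(p) - (1-p)*log2(1-p) = -0.0479*log2(0.0479) - 0.9521*log2(0.9521) = 0.209985 + 0.067423 = 0.2774. C = 1 - H(p) = 1 - 0.2774 = 0.7226

0.7226 bits


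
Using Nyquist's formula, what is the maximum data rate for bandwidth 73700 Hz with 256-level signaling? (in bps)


Rate = 2 * B * log2(M) = 2 * 73700 * 8.0 = 1179200.0

1179200.0 bps


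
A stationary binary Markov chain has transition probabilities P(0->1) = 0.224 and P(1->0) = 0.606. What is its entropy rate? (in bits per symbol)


Stationary distribution: pi_0 = p10/(p01+p10) = 0.7301, pi_1 = 0.2699. Entropy rate H' = pi_0*H(p01) + pi_1*H(p10) = 0.7301*0.7674 + 0.2699*0.9673 = 0.8214

0.8214 bits/symbol


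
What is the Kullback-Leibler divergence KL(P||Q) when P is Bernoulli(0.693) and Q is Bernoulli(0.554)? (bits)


KL = p*log2(p/q) + (1-p)*log2((1-p)/(1-q)) = 0.693*log2(0.693/0.554) + 0.307*log2(0.307/0.446) = 0.0584

0.0584 bits


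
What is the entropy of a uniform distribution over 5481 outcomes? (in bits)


H = log2(n) = log2(5481) = 12.4202

12.4202 bits


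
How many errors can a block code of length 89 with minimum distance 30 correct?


Correction capability = floor((d-1)/2) = floor((30-1)/2) = 14

14 errors


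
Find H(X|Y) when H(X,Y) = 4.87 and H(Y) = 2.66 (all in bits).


H(X|Y) = H(X,Y) - H(Y) = 4.87 - 2.66 = 2.21

2.21 bits


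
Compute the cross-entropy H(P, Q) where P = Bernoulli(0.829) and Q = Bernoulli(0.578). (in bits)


H(P,Q) = -p*log2(q) - (1-p)*log2(1-q). -0.829*log2(0.578) = 0.655622; -0.171*log2(0.422) = 0.212841. H(P,Q) = 0.655622 + 0.212841 = 0.8685

0.8685 bits


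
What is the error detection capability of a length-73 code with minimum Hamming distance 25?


Detection capability = d_min - 1 = 25 - 1 = 24

24 errors


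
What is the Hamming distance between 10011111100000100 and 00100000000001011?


Count differing positions: ^ . ^ ^ ^ ^ ^ ^ ^ . . . . ^ ^ ^ ^ = 12 differences

12


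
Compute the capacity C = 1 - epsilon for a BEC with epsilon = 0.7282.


C = 1 - epsilon = 1 - 0.7282 = 0.2718

0.2718 bits


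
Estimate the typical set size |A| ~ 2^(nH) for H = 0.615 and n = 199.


log2|A_typical| = nH = 199 * 0.615 = 122.385, so |A_typical| ~ 2^122.385 = 6.943e+36

6.943e+36


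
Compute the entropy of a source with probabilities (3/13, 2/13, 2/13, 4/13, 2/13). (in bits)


H = -sum(p_i * log2(p_i)). Terms: -(3/13)*log2(3/13) = 0.488187; -(2/13)*log2(2/13) = 0.415452; -(2/13)*log2(2/13) = 0.415452; -(4/13)*log2(4/13) = 0.523212; -(2/13)*log2(2/13) = 0.415452. H = 0.488187 + 0.415452 + 0.415452 + 0.523212 + 0.415452 = 2.2578

2.2578 bits


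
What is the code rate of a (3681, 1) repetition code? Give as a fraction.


Rate = k/n = 1/3681

1/3681


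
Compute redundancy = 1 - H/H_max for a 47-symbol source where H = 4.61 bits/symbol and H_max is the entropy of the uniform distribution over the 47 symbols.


H_max = log2(K) = log2(47) = 5.5546 bits/symbol. Redundancy = 1 - H/H_max = 1 - 4.61/5.5546 = 1 - 0.8299 = 0.1701

0.1701


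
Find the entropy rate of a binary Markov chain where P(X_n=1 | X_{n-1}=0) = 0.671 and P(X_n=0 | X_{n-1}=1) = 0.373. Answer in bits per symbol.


Stationary distribution: pi_0 = p10/(p01+p10) = 0.3573, pi_1 = 0.6427. Entropy rate H' = pi_0*H(p01) + pi_1*H(p10) = 0.3573*0.9139 + 0.6427*0.9529 = 0.939

0.939 bits/symbol


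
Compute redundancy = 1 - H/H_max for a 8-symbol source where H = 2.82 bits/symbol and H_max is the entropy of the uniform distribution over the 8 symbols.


H_max = log2(K) = log2(8) = 3.0 bits/symbol. Redundancy = 1 - H/H_max = 1 - 2.82/3.0 = 1 - 0.94 = 0.06

0.06


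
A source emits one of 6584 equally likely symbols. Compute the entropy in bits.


H = log2(n) = log2(6584) = 12.6847

12.6847 bits


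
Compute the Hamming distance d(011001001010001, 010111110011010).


Count differing positions: . . ^ ^ ^ . ^ ^ ^ . . ^ . ^ ^ = 9 differences

9


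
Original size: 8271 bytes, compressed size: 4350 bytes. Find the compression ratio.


Ratio = original / compressed = 8271 / 4350 = 1.9014

1.9014


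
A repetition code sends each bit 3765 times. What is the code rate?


Rate = k/n = 1/3765

1/3765


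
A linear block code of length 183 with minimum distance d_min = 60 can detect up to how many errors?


Detection capability = d_min - 1 = 60 - 1 = 59

59 errors


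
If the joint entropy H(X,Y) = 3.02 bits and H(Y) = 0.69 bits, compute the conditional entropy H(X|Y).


H(X|Y) = H(X,Y) - H(Y) = 3.02 - 0.69 = 2.33

2.33 bits


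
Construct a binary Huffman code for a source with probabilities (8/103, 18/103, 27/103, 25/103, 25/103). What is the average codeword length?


Huffman construction (repeatedly merge the two least-probable nodes; each merge adds 1 bit to every symbol beneath it): 8/103 + 18/103 = 26/103; 25/103 + 25/103 = 50/103; 26/103 + 27/103 = 53/103; 50/103 + 53/103 = 1. Resulting codeword lengths (in the order the probabilities were given): (3, 3, 2, 2, 2). L_avg = sum(p_i * l_i) = 8/103*3 + 18/103*3 + 27/103*2 + 25/103*2 + 25/103*2 = 232/103 = 2.2524

2.2524 bits


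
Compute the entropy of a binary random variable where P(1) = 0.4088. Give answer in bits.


H = -p*log2(p) - (1-p)*log2(1-p). -0.4088*log2(0.4088) = 0.527570; -0.5912*log2(0.5912) = 0.448296. H = 0.527570 + 0.448296 = 0.9759

0.9759 bits


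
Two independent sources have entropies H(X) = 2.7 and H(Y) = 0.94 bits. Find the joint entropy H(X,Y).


For independent variables, H(X,Y) = H(X) + H(Y) = 2.7 + 0.94 = 3.64

3.64 bits


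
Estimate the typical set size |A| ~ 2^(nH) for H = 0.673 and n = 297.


log2|A_typical| = nH = 297 * 0.673 = 199.881, so |A_typical| ~ 2^199.881 = 1.480e+60

1.480e+60


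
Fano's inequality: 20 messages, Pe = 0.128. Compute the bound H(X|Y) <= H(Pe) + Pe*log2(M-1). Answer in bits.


H(Pe) = -Pe*log2(Pe) - (1-Pe)*log2(1-Pe) = -0.128*log2(0.128) - 0.872*log2(0.872) = 0.379620 + 0.172307 = 0.5519. Pe*log2(M-1) = 0.128*log2(19) = 0.543735. Bound = H(Pe) + Pe*log2(M-1) = 0.379620 + 0.172307 + 0.543735 = 1.0957

1.0957 bits


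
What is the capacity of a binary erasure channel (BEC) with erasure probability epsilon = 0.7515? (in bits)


C = 1 - epsilon = 1 - 0.7515 = 0.2485

0.2485 bits


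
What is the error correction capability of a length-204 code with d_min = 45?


Correction capability = floor((d-1)/2) = floor((45-1)/2) = 22

22 errors


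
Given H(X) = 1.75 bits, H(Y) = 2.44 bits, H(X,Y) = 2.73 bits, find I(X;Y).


I(X;Y) = H(X) + H(Y) - H(X,Y) = 1.75 + 2.44 - 2.73 = 1.46

1.46 bits


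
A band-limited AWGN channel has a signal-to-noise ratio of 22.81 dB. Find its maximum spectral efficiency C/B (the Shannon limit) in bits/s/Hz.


SNR_linear = 10^(22.81/10) = 190.9853; C/B = log2(1 + SNR_linear) = log2(1 + 190.9853) = 7.5849

7.5849 bits/s/Hz


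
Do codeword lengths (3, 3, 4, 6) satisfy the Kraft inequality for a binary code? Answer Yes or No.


Kraft sum = sum(2^(-l_i)) = 0.3281, need <= 1. Result: satisfied (a binary prefix-free code with these lengths exists)

Yes


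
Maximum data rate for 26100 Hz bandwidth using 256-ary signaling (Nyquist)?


Rate = 2 * B * log2(M) = 2 * 26100 * 8.0 = 417600.0

417600.0 bps


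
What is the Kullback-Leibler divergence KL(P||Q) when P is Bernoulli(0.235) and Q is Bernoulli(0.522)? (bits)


KL = p*log2(p/q) + (1-p)*log2((1-p)/(1-q)) = 0.235*log2(0.235/0.522) + 0.765*log2(0.765/0.478) = 0.2484

0.2484 bits


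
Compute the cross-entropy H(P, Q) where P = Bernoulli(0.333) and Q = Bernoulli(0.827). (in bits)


H(P,Q) = -p*log2(q) - (1-p)*log2(1-q). -0.333*log2(0.827) = 0.091256; -0.667*log2(0.173) = 1.688281. H(P,Q) = 0.091256 + 1.688281 = 1.7795

1.7795 bits


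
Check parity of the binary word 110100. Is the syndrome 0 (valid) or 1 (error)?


Syndrome = XOR of all bits = 1 XOR 1 XOR 0 XOR 1 XOR 0 XOR 0 = 1

1


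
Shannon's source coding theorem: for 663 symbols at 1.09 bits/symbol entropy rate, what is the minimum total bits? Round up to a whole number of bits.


Minimum bits >= n * H = 663 * 1.09 = 722.67, rounded up to a whole number of bits = 723

723 bits


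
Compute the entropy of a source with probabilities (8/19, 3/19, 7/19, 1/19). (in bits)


H = -sum(p_i * log2(p_i)). Terms: -(8/19)*log2(8/19) = 0.525443; -(3/19)*log2(3/19) = 0.420468; -(7/19)*log2(7/19) = 0.530737; -(1/19)*log2(1/19) = 0.223575. H = 0.525443 + 0.420468 + 0.530737 + 0.223575 = 1.7002

1.7002 bits


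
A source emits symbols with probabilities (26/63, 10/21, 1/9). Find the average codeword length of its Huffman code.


Huffman construction (repeatedly merge the two least-probable nodes; each merge adds 1 bit to every symbol beneath it): 1/9 + 26/63 = 11/21; 10/21 + 11/21 = 1. Resulting codeword lengths (in the order the probabilities were given): (2, 1, 2). L_avg = sum(p_i * l_i) = 26/63*2 + 10/21*1 + 1/9*2 = 32/21 = 1.5238

1.5238 bits


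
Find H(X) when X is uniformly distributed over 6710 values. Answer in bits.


H = log2(n) = log2(6710) = 12.7121

12.7121 bits


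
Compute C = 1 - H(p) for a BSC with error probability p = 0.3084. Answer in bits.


H(p) = -p*log2(p) - (1-p)*log2(1-p) = -0.3084*log2(0.3084) - 0.6916*log2(0.6916) = 0.523393 + 0.367924 = 0.8913. C = 1 - H(p) = 1 - 0.8913 = 0.1087

0.1087 bits


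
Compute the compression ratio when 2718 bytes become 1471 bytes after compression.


Ratio = original / compressed = 2718 / 1471 = 1.8477

1.8477


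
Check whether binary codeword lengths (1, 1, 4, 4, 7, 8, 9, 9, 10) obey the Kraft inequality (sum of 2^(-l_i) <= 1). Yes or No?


Kraft sum = sum(2^(-l_i)) = 1.1416, need <= 1. Result: violated (a binary prefix-free code with these lengths cannot exist)

No


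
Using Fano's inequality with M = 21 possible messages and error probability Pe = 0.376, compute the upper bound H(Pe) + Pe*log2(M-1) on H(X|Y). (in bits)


H(Pe) = -Pe*log2(Pe) - (1-Pe)*log2(1-Pe) = -0.376*log2(0.376) - 0.624*log2(0.624) = 0.530609 + 0.424558 = 0.9552. Pe*log2(M-1) = 0.376*log2(20) = 1.625045. Bound = H(Pe) + Pe*log2(M-1) = 0.530609 + 0.424558 + 1.625045 = 2.5802

2.5802 bits


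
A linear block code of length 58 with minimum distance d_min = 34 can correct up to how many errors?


Correction capability = floor((d-1)/2) = floor((34-1)/2) = 16

16 errors


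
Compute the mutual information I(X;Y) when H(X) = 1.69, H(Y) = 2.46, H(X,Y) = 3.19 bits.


I(X;Y) = H(X) + H(Y) - H(X,Y) = 1.69 + 2.46 - 3.19 = 0.96

0.96 bits


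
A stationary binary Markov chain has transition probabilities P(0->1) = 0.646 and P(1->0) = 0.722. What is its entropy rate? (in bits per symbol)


Stationary distribution: pi_0 = p10/(p01+p10) = 0.5278, pi_1 = 0.4722. Entropy rate H' = pi_0*H(p01) + pi_1*H(p10) = 0.5278*0.9376 + 0.4722*0.8527 = 0.8975

0.8975 bits/symbol


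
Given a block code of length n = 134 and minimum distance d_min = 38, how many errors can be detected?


Detection capability = d_min - 1 = 38 - 1 = 37

37 errors


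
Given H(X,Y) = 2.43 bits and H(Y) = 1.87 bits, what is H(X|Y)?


H(X|Y) = H(X,Y) - H(Y) = 2.43 - 1.87 = 0.56

0.56 bits


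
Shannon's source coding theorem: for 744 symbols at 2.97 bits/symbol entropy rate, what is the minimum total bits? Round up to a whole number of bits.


Minimum bits >= n * H = 744 * 2.97 = 2209.68, rounded up to a whole number of bits = 2210

2210 bits


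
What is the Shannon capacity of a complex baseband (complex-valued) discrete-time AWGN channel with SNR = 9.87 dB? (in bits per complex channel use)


SNR_linear = 10^(9.87/10) = 9.7051; C = log2(1 + SNR_linear) = log2(1 + 9.7051) = 3.4202

3.4202 bits/channel use


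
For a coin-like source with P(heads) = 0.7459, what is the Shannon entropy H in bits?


H = -p*log2(p) - (1-p)*log2(1-p). -0.7459*log2(0.7459) = 0.315475; -0.2541*log2(0.2541) = 0.502237. H = 0.315475 + 0.502237 = 0.8177

0.8177 bits


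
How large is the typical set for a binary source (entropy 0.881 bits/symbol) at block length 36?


log2|A_typical| = nH = 36 * 0.881 = 31.716, so |A_typical| ~ 2^31.716 = 3.528e+09

3.528e+09


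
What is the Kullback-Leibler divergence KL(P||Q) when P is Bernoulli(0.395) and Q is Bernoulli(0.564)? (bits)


KL = p*log2(p/q) + (1-p)*log2((1-p)/(1-q)) = 0.395*log2(0.395/0.564) + 0.605*log2(0.605/0.436) = 0.083

0.083 bits


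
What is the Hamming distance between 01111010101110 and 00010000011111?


Count differing positions: . ^ ^ . ^ . ^ . ^ ^ . . . ^ = 7 differences

7


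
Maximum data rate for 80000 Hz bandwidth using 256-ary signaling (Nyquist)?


Rate = 2 * B * log2(M) = 2 * 80000 * 8.0 = 1280000.0

1280000.0 bps


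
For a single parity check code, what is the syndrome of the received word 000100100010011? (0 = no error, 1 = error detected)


Syndrome = XOR of all bits = 0 XOR 0 XOR 0 XOR 1 XOR 0 XOR 0 XOR 1 XOR 0 XOR 0 XOR 0 XOR 1 XOR 0 XOR 0 XOR 1 XOR 1 = 1

1


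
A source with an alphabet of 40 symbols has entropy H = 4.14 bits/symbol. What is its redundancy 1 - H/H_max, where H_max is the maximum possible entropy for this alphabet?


H_max = log2(K) = log2(40) = 5.3219 bits/symbol. Redundancy = 1 - H/H_max = 1 - 4.14/5.3219 = 1 - 0.7779 = 0.2221

0.2221


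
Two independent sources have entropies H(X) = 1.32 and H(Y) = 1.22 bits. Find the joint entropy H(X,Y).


For independent variables, H(X,Y) = H(X) + H(Y) = 1.32 + 1.22 = 2.54

2.54 bits


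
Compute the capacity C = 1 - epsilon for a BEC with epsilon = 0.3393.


C = 1 - epsilon = 1 - 0.3393 = 0.6607

0.6607 bits


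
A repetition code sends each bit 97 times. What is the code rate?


Rate = k/n = 1/97

1/97


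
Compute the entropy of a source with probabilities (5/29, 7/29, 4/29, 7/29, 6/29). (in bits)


H = -sum(p_i * log2(p_i)). Terms: -(5/29)*log2(5/29) = 0.437251; -(7/29)*log2(7/29) = 0.494979; -(4/29)*log2(4/29) = 0.394204; -(7/29)*log2(7/29) = 0.494979; -(6/29)*log2(6/29) = 0.470280. H = 0.437251 + 0.494979 + 0.394204 + 0.494979 + 0.470280 = 2.2917

2.2917 bits


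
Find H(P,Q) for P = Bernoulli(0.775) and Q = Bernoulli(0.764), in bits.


H(P,Q) = -p*log2(q) - (1-p)*log2(1-q). -0.775*log2(0.764) = 0.300975; -0.225*log2(0.236) = 0.468707. H(P,Q) = 0.300975 + 0.468707 = 0.7697

0.7697 bits


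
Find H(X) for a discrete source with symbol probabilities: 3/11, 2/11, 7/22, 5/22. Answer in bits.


H = -sum(p_i * log2(p_i)). Terms: -(3/11)*log2(3/11) = 0.511219; -(2/11)*log2(2/11) = 0.447169; -(7/22)*log2(7/22) = 0.525661; -(5/22)*log2(5/22) = 0.485796. H = 0.511219 + 0.447169 + 0.525661 + 0.485796 = 1.9698

1.9698 bits


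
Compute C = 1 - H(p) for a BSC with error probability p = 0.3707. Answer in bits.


H(p) = -p*log2(p) - (1-p)*log2(1-p) = -0.3707*log2(0.3707) - 0.6293*log2(0.6293) = 0.530722 + 0.420486 = 0.9512. C = 1 - H(p) = 1 - 0.9512 = 0.0488

0.0488 bits


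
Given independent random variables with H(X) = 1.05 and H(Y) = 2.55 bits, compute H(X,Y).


For independent variables, H(X,Y) = H(X) + H(Y) = 1.05 + 2.55 = 3.6

3.6 bits


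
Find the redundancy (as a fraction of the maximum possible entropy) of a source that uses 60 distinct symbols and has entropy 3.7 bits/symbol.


H_max = log2(K) = log2(60) = 5.9069 bits/symbol. Redundancy = 1 - H/H_max = 1 - 3.7/5.9069 = 1 - 0.6264 = 0.3736

0.3736


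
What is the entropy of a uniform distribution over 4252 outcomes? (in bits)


H = log2(n) = log2(4252) = 12.0539

12.0539 bits


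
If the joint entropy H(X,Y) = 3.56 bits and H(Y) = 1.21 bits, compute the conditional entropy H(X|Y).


H(X|Y) = H(X,Y) - H(Y) = 3.56 - 1.21 = 2.35

2.35 bits


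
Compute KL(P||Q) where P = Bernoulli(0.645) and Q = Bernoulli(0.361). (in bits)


KL = p*log2(p/q) + (1-p)*log2((1-p)/(1-q)) = 0.645*log2(0.645/0.361) + 0.355*log2(0.355/0.639) = 0.239

0.239 bits


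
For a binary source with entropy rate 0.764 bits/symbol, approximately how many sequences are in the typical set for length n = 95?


log2|A_typical| = nH = 95 * 0.764 = 72.58, so |A_typical| ~ 2^72.58 = 7.059e+21

7.059e+21


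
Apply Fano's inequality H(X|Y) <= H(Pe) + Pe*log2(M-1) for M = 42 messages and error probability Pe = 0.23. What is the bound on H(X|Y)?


H(Pe) = -Pe*log2(Pe) - (1-Pe)*log2(1-Pe) = -0.23*log2(0.23) - 0.77*log2(0.77) = 0.487668 + 0.290344 = 0.778. Pe*log2(M-1) = 0.23*log2(41) = 1.232237. Bound = H(Pe) + Pe*log2(M-1) = 0.487668 + 0.290344 + 1.232237 = 2.0102

2.0102 bits


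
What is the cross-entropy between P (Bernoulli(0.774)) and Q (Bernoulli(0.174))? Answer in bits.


H(P,Q) = -p*log2(q) - (1-p)*log2(1-q). -0.774*log2(0.174) = 1.952679; -0.226*log2(0.826) = 0.062328. H(P,Q) = 1.952679 + 0.062328 = 2.015

2.015 bits


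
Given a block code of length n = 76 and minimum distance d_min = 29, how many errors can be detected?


Detection capability = d_min - 1 = 29 - 1 = 28

28 errors


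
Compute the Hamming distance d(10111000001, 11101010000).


Count differing positions: . ^ . ^ . . ^ . . . ^ = 4 differences

4


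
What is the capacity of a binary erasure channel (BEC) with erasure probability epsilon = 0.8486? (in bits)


C = 1 - epsilon = 1 - 0.8486 = 0.1514

0.1514 bits


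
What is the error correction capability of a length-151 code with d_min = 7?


Correction capability = floor((d-1)/2) = floor((7-1)/2) = 3

3 errors


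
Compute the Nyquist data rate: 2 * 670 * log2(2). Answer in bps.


Rate = 2 * B * log2(M) = 2 * 670 * 1.0 = 1340.0

1340.0 bps


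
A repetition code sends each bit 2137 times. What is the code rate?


Rate = k/n = 1/2137

1/2137


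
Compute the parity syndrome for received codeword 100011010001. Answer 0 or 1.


Syndrome = XOR of all bits = 1 XOR 0 XOR 0 XOR 0 XOR 1 XOR 1 XOR 0 XOR 1 XOR 0 XOR 0 XOR 0 XOR 1 = 1

1


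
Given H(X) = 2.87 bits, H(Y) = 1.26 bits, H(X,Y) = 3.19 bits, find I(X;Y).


I(X;Y) = H(X) + H(Y) - H(X,Y) = 2.87 + 1.26 - 3.19 = 0.94

0.94 bits


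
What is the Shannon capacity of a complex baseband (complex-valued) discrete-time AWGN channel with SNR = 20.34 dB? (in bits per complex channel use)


SNR_linear = 10^(20.34/10) = 108.1434; C = log2(1 + SNR_linear) = log2(1 + 108.1434) = 6.7701

6.7701 bits/channel use


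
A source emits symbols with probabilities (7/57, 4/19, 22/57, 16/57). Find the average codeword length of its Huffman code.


Huffman construction (repeatedly merge the two least-probable nodes; each merge adds 1 bit to every symbol beneath it): 7/57 + 4/19 = 1/3; 16/57 + 1/3 = 35/57; 22/57 + 35/57 = 1. Resulting codeword lengths (in the order the probabilities were given): (3, 3, 1, 2). L_avg = sum(p_i * l_i) = 7/57*3 + 4/19*3 + 22/57*1 + 16/57*2 = 37/19 = 1.9474

1.9474 bits


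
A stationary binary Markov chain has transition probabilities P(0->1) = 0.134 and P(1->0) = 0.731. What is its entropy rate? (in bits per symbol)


Stationary distribution: pi_0 = p10/(p01+p10) = 0.8451, pi_1 = 0.1549. Entropy rate H' = pi_0*H(p01) + pi_1*H(p10) = 0.8451*0.5683 + 0.1549*0.84 = 0.6104

0.6104 bits/symbol


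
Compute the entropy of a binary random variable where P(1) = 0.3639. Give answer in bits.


H = -p*log2(p) - (1-p)*log2(1-p). -0.3639*log2(0.3639) = 0.530707; -0.6361*log2(0.6361) = 0.415166. H = 0.530707 + 0.415166 = 0.9459

0.9459 bits


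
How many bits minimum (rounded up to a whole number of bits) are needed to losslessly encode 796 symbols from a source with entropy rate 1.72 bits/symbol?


Minimum bits >= n * H = 796 * 1.72 = 1369.12, rounded up to a whole number of bits = 1370

1370 bits


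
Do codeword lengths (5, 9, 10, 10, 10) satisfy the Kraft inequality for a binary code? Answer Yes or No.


Kraft sum = sum(2^(-l_i)) = 0.0361, need <= 1. Result: satisfied (a binary prefix-free code with these lengths exists)

Yes


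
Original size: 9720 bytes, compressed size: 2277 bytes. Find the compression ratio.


Ratio = original / compressed = 9720 / 2277 = 4.2688

4.2688


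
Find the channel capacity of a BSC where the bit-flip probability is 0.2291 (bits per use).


H(p) = -p*log2(p) - (1-p)*log2(1-p) = -0.2291*log2(0.2291) - 0.7709*log2(0.7709) = 0.487055 + 0.289384 = 0.7764. C = 1 - H(p) = 1 - 0.7764 = 0.2236

0.2236 bits


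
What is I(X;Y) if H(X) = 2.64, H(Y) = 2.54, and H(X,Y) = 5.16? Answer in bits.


I(X;Y) = H(X) + H(Y) - H(X,Y) = 2.64 + 2.54 - 5.16 = 0.02

0.02 bits


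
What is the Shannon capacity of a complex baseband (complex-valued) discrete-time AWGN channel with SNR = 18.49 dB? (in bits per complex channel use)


SNR_linear = 10^(18.49/10) = 70.6318; C = log2(1 + SNR_linear) = log2(1 + 70.6318) = 6.1625

6.1625 bits/channel use


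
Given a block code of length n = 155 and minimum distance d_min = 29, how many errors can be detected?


Detection capability = d_min - 1 = 29 - 1 = 28

28 errors


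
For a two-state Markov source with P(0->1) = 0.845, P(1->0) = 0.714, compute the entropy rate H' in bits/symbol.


Stationary distribution: pi_0 = p10/(p01+p10) = 0.458, pi_1 = 0.542. Entropy rate H' = pi_0*H(p01) + pi_1*H(p10) = 0.458*0.6222 + 0.542*0.8635 = 0.753

0.753 bits/symbol


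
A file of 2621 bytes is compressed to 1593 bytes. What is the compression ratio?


Ratio = original / compressed = 2621 / 1593 = 1.6453

1.6453


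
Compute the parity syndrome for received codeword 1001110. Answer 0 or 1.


Syndrome = XOR of all bits = 1 XOR 0 XOR 0 XOR 1 XOR 1 XOR 1 XOR 0 = 0

0


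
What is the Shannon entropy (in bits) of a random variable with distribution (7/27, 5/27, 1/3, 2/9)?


H = -sum(p_i * log2(p_i)). Terms: -(7/27)*log2(7/27) = 0.504916; -(5/27)*log2(5/27) = 0.450548; -(1/3)*log2(1/3) = 0.528321; -(2/9)*log2(2/9) = 0.482206. H = 0.504916 + 0.450548 + 0.528321 + 0.482206 = 1.966

1.966 bits


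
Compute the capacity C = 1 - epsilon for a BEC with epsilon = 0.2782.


C = 1 - epsilon = 1 - 0.2782 = 0.7218

0.7218 bits


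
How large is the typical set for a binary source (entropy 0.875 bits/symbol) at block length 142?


log2|A_typical| = nH = 142 * 0.875 = 124.25, so |A_typical| ~ 2^124.25 = 2.529e+37

2.529e+37


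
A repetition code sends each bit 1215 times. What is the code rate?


Rate = k/n = 1/1215

1/1215


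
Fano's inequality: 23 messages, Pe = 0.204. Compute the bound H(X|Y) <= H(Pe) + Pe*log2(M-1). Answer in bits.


H(Pe) = -Pe*log2(Pe) - (1-Pe)*log2(1-Pe) = -0.204*log2(0.204) - 0.796*log2(0.796) = 0.467845 + 0.262011 = 0.7299. Pe*log2(M-1) = 0.204*log2(22) = 0.909724. Bound = H(Pe) + Pe*log2(M-1) = 0.467845 + 0.262011 + 0.909724 = 1.6396

1.6396 bits


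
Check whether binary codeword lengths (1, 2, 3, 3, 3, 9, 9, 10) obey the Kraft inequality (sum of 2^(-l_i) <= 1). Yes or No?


Kraft sum = sum(2^(-l_i)) = 1.1299, need <= 1. Result: violated (a binary prefix-free code with these lengths cannot exist)

No


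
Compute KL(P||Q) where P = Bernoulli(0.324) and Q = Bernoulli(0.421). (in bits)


KL = p*log2(p/q) + (1-p)*log2((1-p)/(1-q)) = 0.324*log2(0.324/0.421) + 0.676*log2(0.676/0.579) = 0.0286

0.0286 bits


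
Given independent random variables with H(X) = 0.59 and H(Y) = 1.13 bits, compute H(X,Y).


For independent variables, H(X,Y) = H(X) + H(Y) = 0.59 + 1.13 = 1.72

1.72 bits


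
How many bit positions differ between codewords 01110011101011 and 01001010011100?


Count differing positions: . . ^ ^ ^ . . ^ ^ ^ . ^ ^ ^ = 9 differences

9


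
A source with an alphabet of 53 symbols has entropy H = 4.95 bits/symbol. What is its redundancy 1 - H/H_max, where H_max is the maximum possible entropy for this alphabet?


H_max = log2(K) = log2(53) = 5.7279 bits/symbol. Redundancy = 1 - H/H_max = 1 - 4.95/5.7279 = 1 - 0.8642 = 0.1358

0.1358


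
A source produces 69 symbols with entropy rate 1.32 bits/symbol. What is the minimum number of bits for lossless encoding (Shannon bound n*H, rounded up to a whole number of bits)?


Minimum bits >= n * H = 69 * 1.32 = 91.08, rounded up to a whole number of bits = 92

92 bits


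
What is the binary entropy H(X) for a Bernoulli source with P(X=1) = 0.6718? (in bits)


H = -p*log2(p) - (1-p)*log2(1-p). -0.6718*log2(0.6718) = 0.385544; -0.3282*log2(0.3282) = 0.527533. H = 0.385544 + 0.527533 = 0.9131

0.9131 bits


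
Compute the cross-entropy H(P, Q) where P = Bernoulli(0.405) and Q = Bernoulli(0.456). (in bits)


H(P,Q) = -p*log2(q) - (1-p)*log2(1-q). -0.405*log2(0.456) = 0.458822; -0.595*log2(0.544) = 0.522601. H(P,Q) = 0.458822 + 0.522601 = 0.9814

0.9814 bits


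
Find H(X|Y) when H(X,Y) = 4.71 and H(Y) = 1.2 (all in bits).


H(X|Y) = H(X,Y) - H(Y) = 4.71 - 1.2 = 3.51

3.51 bits


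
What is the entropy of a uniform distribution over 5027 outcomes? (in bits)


H = log2(n) = log2(5027) = 12.2955

12.2955 bits


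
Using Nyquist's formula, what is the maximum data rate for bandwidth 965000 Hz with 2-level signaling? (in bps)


Rate = 2 * B * log2(M) = 2 * 965000 * 1.0 = 1930000.0

1930000.0 bps


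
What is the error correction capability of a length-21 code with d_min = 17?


Correction capability = floor((d-1)/2) = floor((17-1)/2) = 8

8 errors


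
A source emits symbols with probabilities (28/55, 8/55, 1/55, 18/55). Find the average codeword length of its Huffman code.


Huffman construction (repeatedly merge the two least-probable nodes; each merge adds 1 bit to every symbol beneath it): 1/55 + 8/55 = 9/55; 9/55 + 18/55 = 27/55; 27/55 + 28/55 = 1. Resulting codeword lengths (in the order the probabilities were given): (1, 3, 3, 2). L_avg = sum(p_i * l_i) = 28/55*1 + 8/55*3 + 1/55*3 + 18/55*2 = 91/55 = 1.6545

1.6545 bits


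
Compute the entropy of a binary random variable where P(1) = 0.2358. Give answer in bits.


H = -p*log2(p) - (1-p)*log2(1-p). -0.2358*log2(0.2358) = 0.491493; -0.7642*log2(0.7642) = 0.296493. H = 0.491493 + 0.296493 = 0.788

0.788 bits


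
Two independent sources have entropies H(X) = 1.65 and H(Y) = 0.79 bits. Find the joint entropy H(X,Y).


For independent variables, H(X,Y) = H(X) + H(Y) = 1.65 + 0.79 = 2.44

2.44 bits


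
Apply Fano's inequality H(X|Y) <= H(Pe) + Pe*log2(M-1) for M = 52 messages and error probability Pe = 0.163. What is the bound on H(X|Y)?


H(Pe) = -Pe*log2(Pe) - (1-Pe)*log2(1-Pe) = -0.163*log2(0.163) - 0.837*log2(0.837) = 0.426580 + 0.214858 = 0.6414. Pe*log2(M-1) = 0.163*log2(51) = 0.924605. Bound = H(Pe) + Pe*log2(M-1) = 0.426580 + 0.214858 + 0.924605 = 1.566

1.566 bits


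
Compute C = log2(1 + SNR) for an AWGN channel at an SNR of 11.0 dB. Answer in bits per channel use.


SNR_linear = 10^(11.0/10) = 12.5893; C = log2(1 + SNR_linear) = log2(1 + 12.5893) = 3.7644

3.7644 bits/channel use


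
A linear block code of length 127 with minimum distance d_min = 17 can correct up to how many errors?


Correction capability = floor((d-1)/2) = floor((17-1)/2) = 8

8 errors


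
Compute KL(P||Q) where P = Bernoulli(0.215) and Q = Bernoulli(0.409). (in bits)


KL = p*log2(p/q) + (1-p)*log2((1-p)/(1-q)) = 0.215*log2(0.215/0.409) + 0.785*log2(0.785/0.591) = 0.122

0.122 bits


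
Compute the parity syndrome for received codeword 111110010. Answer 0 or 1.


Syndrome = XOR of all bits = 1 XOR 1 XOR 1 XOR 1 XOR 1 XOR 0 XOR 0 XOR 1 XOR 0 = 0

0


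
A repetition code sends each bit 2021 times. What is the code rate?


Rate = k/n = 1/2021

1/2021


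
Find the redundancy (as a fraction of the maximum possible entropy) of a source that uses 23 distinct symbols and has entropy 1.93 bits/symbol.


H_max = log2(K) = log2(23) = 4.5236 bits/symbol. Redundancy = 1 - H/H_max = 1 - 1.93/4.5236 = 1 - 0.4267 = 0.5733

0.5733


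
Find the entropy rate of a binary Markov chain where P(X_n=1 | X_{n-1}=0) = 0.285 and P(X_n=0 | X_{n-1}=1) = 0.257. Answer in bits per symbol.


Stationary distribution: pi_0 = p10/(p01+p10) = 0.4742, pi_1 = 0.5258. Entropy rate H' = pi_0*H(p01) + pi_1*H(p10) = 0.4742*0.8622 + 0.5258*0.8222 = 0.8411

0.8411 bits/symbol


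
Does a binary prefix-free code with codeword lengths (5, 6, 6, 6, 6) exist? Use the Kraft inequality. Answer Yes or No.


Kraft sum = sum(2^(-l_i)) = 0.0938, need <= 1. Result: satisfied (a binary prefix-free code with these lengths exists)

Yes


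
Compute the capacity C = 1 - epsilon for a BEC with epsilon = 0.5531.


C = 1 - epsilon = 1 - 0.5531 = 0.4469

0.4469 bits


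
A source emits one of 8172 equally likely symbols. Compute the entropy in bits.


H = log2(n) = log2(8172) = 12.9965

12.9965 bits


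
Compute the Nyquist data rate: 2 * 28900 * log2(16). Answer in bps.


Rate = 2 * B * log2(M) = 2 * 28900 * 4.0 = 231200.0

231200.0 bps


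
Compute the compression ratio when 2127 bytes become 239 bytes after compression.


Ratio = original / compressed = 2127 / 239 = 8.8996

8.8996


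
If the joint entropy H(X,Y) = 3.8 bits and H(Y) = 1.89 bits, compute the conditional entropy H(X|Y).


H(X|Y) = H(X,Y) - H(Y) = 3.8 - 1.89 = 1.91

1.91 bits


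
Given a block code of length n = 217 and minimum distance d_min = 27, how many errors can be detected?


Detection capability = d_min - 1 = 27 - 1 = 26

26 errors


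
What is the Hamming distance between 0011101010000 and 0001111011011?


Count differing positions: . . ^ . . ^ . . . ^ . ^ ^ = 5 differences

5
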